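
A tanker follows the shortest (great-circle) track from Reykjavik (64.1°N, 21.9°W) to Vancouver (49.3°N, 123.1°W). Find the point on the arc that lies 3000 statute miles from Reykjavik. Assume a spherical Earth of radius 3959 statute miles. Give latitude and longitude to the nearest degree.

The haversine formula gives a central angle δ ≈ 0.894 rad (51.2°) between the endpoints. The total great-circle distance is δ·R ≈ 0.894 × 3959 ≈ 3538 mi, so the target fraction is f = 3000/3538 ≈ 0.848.
Interpolate at f ≈ 0.848 with slerp weights a = sin((1−f)δ)/sin δ ≈ 0.174, b = sin(fδ)/sin δ ≈ 0.882.
p = a·p₁ + b·p₂ ≈ (-0.244, -0.510, 0.825); φ = arcsin(p_z) ≈ 55.58°, λ = atan2(p_y, p_x) ≈ -115.54°.

≈ 56°N, 116°W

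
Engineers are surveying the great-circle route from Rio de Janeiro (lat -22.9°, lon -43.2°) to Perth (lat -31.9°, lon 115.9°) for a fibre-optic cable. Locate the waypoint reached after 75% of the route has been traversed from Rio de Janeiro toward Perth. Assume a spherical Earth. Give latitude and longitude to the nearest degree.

≈ lat -58°, lon 94°

Convert each endpoint to a unit vector on the sphere (x = cos φ cos λ, y = cos φ sin λ, z = sin φ).
The central angle between the endpoints is δ = arccos(p₁·p₂) ≈ 2.123 rad (121.7°).
Interpolate at f = 0.75 with slerp weights a = sin((1−f)δ)/sin δ ≈ 0.595, b = sin(fδ)/sin δ ≈ 1.175.
p = a·p₁ + b·p₂ ≈ (-0.036, 0.522, -0.852); φ = arcsin(p_z) ≈ -58.45°, λ = atan2(p_y, p_x) ≈ 93.96°.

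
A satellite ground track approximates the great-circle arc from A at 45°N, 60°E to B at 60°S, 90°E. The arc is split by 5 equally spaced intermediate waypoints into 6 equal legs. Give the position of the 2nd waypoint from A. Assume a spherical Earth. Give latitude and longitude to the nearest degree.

≈ 10°N, 69°E

Write both endpoints as unit vectors p₁, p₂ with components (cos φ cos λ, cos φ sin λ, sin φ).
The central angle between the endpoints is δ = arccos(p₁·p₂) ≈ 1.882 rad (107.8°).
Interpolate at f = 2/6 with slerp weights a = sin((1−f)δ)/sin δ ≈ 0.998, b = sin(fδ)/sin δ ≈ 0.617.
p = a·p₁ + b·p₂ ≈ (0.353, 0.920, 0.172); φ = arcsin(p_z) ≈ 9.90°, λ = atan2(p_y, p_x) ≈ 69.00°.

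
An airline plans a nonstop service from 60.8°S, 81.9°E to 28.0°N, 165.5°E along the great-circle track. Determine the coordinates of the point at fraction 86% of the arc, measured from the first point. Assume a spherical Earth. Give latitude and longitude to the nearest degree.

≈ 14°N, 157°E

Convert each endpoint to a unit vector on the sphere (x = cos φ cos λ, y = cos φ sin λ, z = sin φ).
The central angle between the endpoints is δ = arccos(p₁·p₂) ≈ 1.941 rad (111.2°).
Interpolate at f = 0.86 with slerp weights a = sin((1−f)δ)/sin δ ≈ 0.288, b = sin(fδ)/sin δ ≈ 1.067.
p = a·p₁ + b·p₂ ≈ (-0.893, 0.375, 0.250); φ = arcsin(p_z) ≈ 14.47°, λ = atan2(p_y, p_x) ≈ 157.21°.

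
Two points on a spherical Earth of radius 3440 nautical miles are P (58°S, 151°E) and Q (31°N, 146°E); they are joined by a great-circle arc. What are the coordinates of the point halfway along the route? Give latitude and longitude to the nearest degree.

≈ (14°S, 148°E)

Convert each endpoint to a unit vector on the sphere (x = cos φ cos λ, y = cos φ sin λ, z = sin φ).
The central angle between the endpoints is δ = arccos(p₁·p₂) ≈ 1.555 rad (89.1°).
Interpolate at f = 1/2 with slerp weights a = sin((1−f)δ)/sin δ ≈ 0.702, b = sin(fδ)/sin δ ≈ 0.702.
p = a·p₁ + b·p₂ ≈ (-0.824, 0.517, -0.234); φ = arcsin(p_z) ≈ -13.51°, λ = atan2(p_y, p_x) ≈ 147.91°.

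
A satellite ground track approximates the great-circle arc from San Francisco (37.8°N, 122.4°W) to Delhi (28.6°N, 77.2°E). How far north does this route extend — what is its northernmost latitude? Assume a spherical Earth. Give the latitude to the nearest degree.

The great circle lies in the plane with unit normal n̂ = (p₁ × p₂)/|p₁ × p₂|.
Here n̂_z ≈ -0.249; the vertex latitude is φ_max = arccos|n̂_z| ≈ 75.6°.
Check via Clairaut: cos φ_max = |cos φ₁| · sin C = cos(37.8°)·sin(18.4°) ≈ 0.249, again giving ≈ 75.6°.

≈ 76°N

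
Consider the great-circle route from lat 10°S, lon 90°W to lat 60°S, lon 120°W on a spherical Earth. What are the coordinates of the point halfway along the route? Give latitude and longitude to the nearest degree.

The haversine formula gives a central angle δ ≈ 0.956 rad (54.8°) between the endpoints.
Interpolate at f = 1/2 with slerp weights a = sin((1−f)δ)/sin δ ≈ 0.563, b = sin(fδ)/sin δ ≈ 0.563.
p = a·p₁ + b·p₂ ≈ (-0.141, -0.798, -0.585); φ = arcsin(p_z) ≈ -35.83°, λ = atan2(p_y, p_x) ≈ -100.00°.

≈ lat 36°S, lon 100°W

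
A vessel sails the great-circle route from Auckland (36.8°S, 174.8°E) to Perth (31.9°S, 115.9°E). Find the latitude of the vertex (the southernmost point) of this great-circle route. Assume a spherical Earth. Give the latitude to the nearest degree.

The great circle lies in the plane with unit normal n̂ = (p₁ × p₂)/|p₁ × p₂|.
Here n̂_z ≈ -0.782; the vertex latitude is φ_max = arccos|n̂_z| ≈ 38.6°.
Check via Clairaut: cos φ_max = |cos φ₁| · sin C = cos(36.8°)·sin(102.4°) ≈ 0.782, again giving ≈ 38.6°.

≈ 39°S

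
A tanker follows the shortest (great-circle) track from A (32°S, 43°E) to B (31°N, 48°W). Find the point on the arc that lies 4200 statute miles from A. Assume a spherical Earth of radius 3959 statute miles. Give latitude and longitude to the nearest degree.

≈ (4°N, 8°W)

Convert each endpoint to a unit vector on the sphere (x = cos φ cos λ, y = cos φ sin λ, z = sin φ).
The central angle between the endpoints is δ = arccos(p₁·p₂) ≈ 1.860 rad (106.6°). The total great-circle distance is δ·R ≈ 1.860 × 3959 ≈ 7365 mi, so the target fraction is f = 4200/7365 ≈ 0.570.
Interpolate at f ≈ 0.570 with slerp weights a = sin((1−f)δ)/sin δ ≈ 0.748, b = sin(fδ)/sin δ ≈ 0.911.
p = a·p₁ + b·p₂ ≈ (0.986, -0.147, 0.073); φ = arcsin(p_z) ≈ 4.16°, λ = atan2(p_y, p_x) ≈ -8.50°.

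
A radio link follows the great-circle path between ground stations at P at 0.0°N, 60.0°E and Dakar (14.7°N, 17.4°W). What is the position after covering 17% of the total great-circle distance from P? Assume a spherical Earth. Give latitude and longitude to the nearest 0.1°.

Write both endpoints as unit vectors p₁, p₂ with components (cos φ cos λ, cos φ sin λ, sin φ).
The central angle between the endpoints is δ = arccos(p₁·p₂) ≈ 1.358 rad (77.8°).
Interpolate at f = 0.17 with slerp weights a = sin((1−f)δ)/sin δ ≈ 0.924, b = sin(fδ)/sin δ ≈ 0.234.
p = a·p₁ + b·p₂ ≈ (0.678, 0.733, 0.059); φ = arcsin(p_z) ≈ 3.41°, λ = atan2(p_y, p_x) ≈ 47.21°.

≈ 3.4°N, 47.2°E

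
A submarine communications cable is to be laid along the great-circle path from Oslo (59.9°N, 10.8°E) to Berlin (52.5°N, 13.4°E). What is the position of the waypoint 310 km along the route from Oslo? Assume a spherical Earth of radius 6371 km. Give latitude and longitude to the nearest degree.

≈ 57°N, 12°E

Convert each endpoint to a unit vector on the sphere (x = cos φ cos λ, y = cos φ sin λ, z = sin φ).
The central angle between the endpoints is δ = arccos(p₁·p₂) ≈ 0.132 rad (7.5°). The total great-circle distance is δ·R ≈ 0.132 × 6371 ≈ 838 km, so the target fraction is f = 310/838 ≈ 0.370.
Interpolate at f ≈ 0.370 with slerp weights a = sin((1−f)δ)/sin δ ≈ 0.631, b = sin(fδ)/sin δ ≈ 0.371.
p = a·p₁ + b·p₂ ≈ (0.531, 0.112, 0.840); φ = arcsin(p_z) ≈ 57.17°, λ = atan2(p_y, p_x) ≈ 11.88°.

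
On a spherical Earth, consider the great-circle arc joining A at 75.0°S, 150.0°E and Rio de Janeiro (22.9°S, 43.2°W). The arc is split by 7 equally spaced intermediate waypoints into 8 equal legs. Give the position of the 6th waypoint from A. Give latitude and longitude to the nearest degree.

≈ 43°S, 45°W

Write both endpoints as unit vectors p₁, p₂ with components (cos φ cos λ, cos φ sin λ, sin φ).
The central angle between the endpoints is δ = arccos(p₁·p₂) ≈ 1.427 rad (81.7°).
Interpolate at f = 6/8 with slerp weights a = sin((1−f)δ)/sin δ ≈ 0.353, b = sin(fδ)/sin δ ≈ 0.886.
p = a·p₁ + b·p₂ ≈ (0.516, -0.513, -0.686); φ = arcsin(p_z) ≈ -43.29°, λ = atan2(p_y, p_x) ≈ -44.84°.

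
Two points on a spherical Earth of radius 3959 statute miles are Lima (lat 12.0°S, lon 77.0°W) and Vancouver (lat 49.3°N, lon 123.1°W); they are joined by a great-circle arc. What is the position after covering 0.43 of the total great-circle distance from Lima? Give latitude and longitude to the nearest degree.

≈ lat 16°N, lon 92°W

Convert each endpoint to a unit vector on the sphere (x = cos φ cos λ, y = cos φ sin λ, z = sin φ).
The central angle between the endpoints is δ = arccos(p₁·p₂) ≈ 1.282 rad (73.5°).
Interpolate at f = 0.43 with slerp weights a = sin((1−f)δ)/sin δ ≈ 0.696, b = sin(fδ)/sin δ ≈ 0.546.
p = a·p₁ + b·p₂ ≈ (-0.041, -0.962, 0.269); φ = arcsin(p_z) ≈ 15.63°, λ = atan2(p_y, p_x) ≈ -92.46°.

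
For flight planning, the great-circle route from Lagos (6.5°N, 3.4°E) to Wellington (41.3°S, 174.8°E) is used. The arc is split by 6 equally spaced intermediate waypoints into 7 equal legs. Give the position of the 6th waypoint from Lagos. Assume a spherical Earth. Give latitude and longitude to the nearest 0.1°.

≈ 60.9°S, 164.2°E

Convert each endpoint to a unit vector on the sphere (x = cos φ cos λ, y = cos φ sin λ, z = sin φ).
The central angle between the endpoints is δ = arccos(p₁·p₂) ≈ 2.520 rad (144.4°).
Interpolate at f = 6/7 with slerp weights a = sin((1−f)δ)/sin δ ≈ 0.605, b = sin(fδ)/sin δ ≈ 1.427.
p = a·p₁ + b·p₂ ≈ (-0.468, 0.133, -0.874); φ = arcsin(p_z) ≈ -60.88°, λ = atan2(p_y, p_x) ≈ 164.16°.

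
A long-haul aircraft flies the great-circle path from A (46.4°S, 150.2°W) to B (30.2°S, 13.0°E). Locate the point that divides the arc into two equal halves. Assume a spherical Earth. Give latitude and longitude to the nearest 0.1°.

≈ (76.9°S, 31.3°W)

The haversine formula gives a central angle δ ≈ 1.779 rad (101.9°) between the endpoints.
Interpolate at f = 1/2 with slerp weights a = sin((1−f)δ)/sin δ ≈ 0.794, b = sin(fδ)/sin δ ≈ 0.794.
p = a·p₁ + b·p₂ ≈ (0.193, -0.118, -0.974); φ = arcsin(p_z) ≈ -76.91°, λ = atan2(p_y, p_x) ≈ -31.32°.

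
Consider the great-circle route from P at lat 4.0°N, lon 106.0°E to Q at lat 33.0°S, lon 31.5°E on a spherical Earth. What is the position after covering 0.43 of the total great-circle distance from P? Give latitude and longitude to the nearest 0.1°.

≈ lat 15.1°S, lon 77.5°E

The haversine formula gives a central angle δ ≈ 1.384 rad (79.3°) between the endpoints.
Interpolate at f = 0.43 with slerp weights a = sin((1−f)δ)/sin δ ≈ 0.722, b = sin(fδ)/sin δ ≈ 0.571.
p = a·p₁ + b·p₂ ≈ (0.209, 0.943, -0.260); φ = arcsin(p_z) ≈ -15.09°, λ = atan2(p_y, p_x) ≈ 77.47°.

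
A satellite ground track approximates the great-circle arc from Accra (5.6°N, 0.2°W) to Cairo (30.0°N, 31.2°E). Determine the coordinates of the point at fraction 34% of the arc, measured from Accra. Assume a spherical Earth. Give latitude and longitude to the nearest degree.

≈ (14°N, 10°E)

From cos δ = sin φ₁ sin φ₂ + cos φ₁ cos φ₂ cos Δλ, the central angle is δ ≈ 0.669 rad (38.3°).
Interpolate at f = 0.34 with slerp weights a = sin((1−f)δ)/sin δ ≈ 0.689, b = sin(fδ)/sin δ ≈ 0.364.
p = a·p₁ + b·p₂ ≈ (0.955, 0.161, 0.249); φ = arcsin(p_z) ≈ 14.42°, λ = atan2(p_y, p_x) ≈ 9.55°.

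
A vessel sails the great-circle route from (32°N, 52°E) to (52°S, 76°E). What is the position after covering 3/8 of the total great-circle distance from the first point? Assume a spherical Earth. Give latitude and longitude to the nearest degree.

≈ (0°N, 60°E)

Convert each endpoint to a unit vector on the sphere (x = cos φ cos λ, y = cos φ sin λ, z = sin φ).
The central angle between the endpoints is δ = arccos(p₁·p₂) ≈ 1.511 rad (86.6°).
Interpolate at f = 3/8 with slerp weights a = sin((1−f)δ)/sin δ ≈ 0.812, b = sin(fδ)/sin δ ≈ 0.538.
p = a·p₁ + b·p₂ ≈ (0.504, 0.864, 0.006); φ = arcsin(p_z) ≈ 0.36°, λ = atan2(p_y, p_x) ≈ 59.74°.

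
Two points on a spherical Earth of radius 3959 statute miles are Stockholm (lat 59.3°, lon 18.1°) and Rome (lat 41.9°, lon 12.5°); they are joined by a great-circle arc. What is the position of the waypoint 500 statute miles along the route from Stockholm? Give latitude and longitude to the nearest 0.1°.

Convert each endpoint to a unit vector on the sphere (x = cos φ cos λ, y = cos φ sin λ, z = sin φ).
The central angle between the endpoints is δ = arccos(p₁·p₂) ≈ 0.310 rad (17.7°). The total great-circle distance is δ·R ≈ 0.310 × 3959 ≈ 1226 mi, so the target fraction is f = 500/1226 ≈ 0.408.
Interpolate at f ≈ 0.408 with slerp weights a = sin((1−f)δ)/sin δ ≈ 0.598, b = sin(fδ)/sin δ ≈ 0.413.
p = a·p₁ + b·p₂ ≈ (0.591, 0.161, 0.791); φ = arcsin(p_z) ≈ 52.24°, λ = atan2(p_y, p_x) ≈ 15.29°.

≈ lat 52.2°, lon 15.3°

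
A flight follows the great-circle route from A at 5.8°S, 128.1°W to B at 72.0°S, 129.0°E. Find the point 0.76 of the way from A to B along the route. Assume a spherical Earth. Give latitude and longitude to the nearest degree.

≈ 66°S, 171°W

Convert each endpoint to a unit vector on the sphere (x = cos φ cos λ, y = cos φ sin λ, z = sin φ).
The central angle between the endpoints is δ = arccos(p₁·p₂) ≈ 1.543 rad (88.4°).
Interpolate at f = 0.76 with slerp weights a = sin((1−f)δ)/sin δ ≈ 0.362, b = sin(fδ)/sin δ ≈ 0.922.
p = a·p₁ + b·p₂ ≈ (-0.402, -0.062, -0.914); φ = arcsin(p_z) ≈ -66.02°, λ = atan2(p_y, p_x) ≈ -171.22°.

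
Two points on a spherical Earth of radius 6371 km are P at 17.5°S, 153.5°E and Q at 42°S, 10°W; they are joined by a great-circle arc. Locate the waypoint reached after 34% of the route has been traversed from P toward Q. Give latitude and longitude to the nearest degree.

≈ 56°S, 137°E

Write both endpoints as unit vectors p₁, p₂ with components (cos φ cos λ, cos φ sin λ, sin φ).
The central angle between the endpoints is δ = arccos(p₁·p₂) ≈ 2.070 rad (118.6°).
Interpolate at f = 0.34 with slerp weights a = sin((1−f)δ)/sin δ ≈ 1.115, b = sin(fδ)/sin δ ≈ 0.737.
p = a·p₁ + b·p₂ ≈ (-0.412, 0.379, -0.828); φ = arcsin(p_z) ≈ -55.92°, λ = atan2(p_y, p_x) ≈ 137.39°.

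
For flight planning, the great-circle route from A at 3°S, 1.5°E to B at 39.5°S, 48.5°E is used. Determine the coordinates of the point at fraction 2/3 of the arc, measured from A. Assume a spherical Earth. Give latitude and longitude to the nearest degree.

Write both endpoints as unit vectors p₁, p₂ with components (cos φ cos λ, cos φ sin λ, sin φ).
The central angle between the endpoints is δ = arccos(p₁·p₂) ≈ 0.978 rad (56.0°).
Interpolate at f = 2/3 with slerp weights a = sin((1−f)δ)/sin δ ≈ 0.386, b = sin(fδ)/sin δ ≈ 0.732.
p = a·p₁ + b·p₂ ≈ (0.760, 0.433, -0.486); φ = arcsin(p_z) ≈ -29.05°, λ = atan2(p_y, p_x) ≈ 29.68°.

≈ 29°S, 30°E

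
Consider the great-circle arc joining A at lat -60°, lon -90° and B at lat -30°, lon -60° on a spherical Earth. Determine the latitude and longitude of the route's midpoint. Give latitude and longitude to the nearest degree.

Convert each endpoint to a unit vector on the sphere (x = cos φ cos λ, y = cos φ sin λ, z = sin φ).
The central angle between the endpoints is δ = arccos(p₁·p₂) ≈ 0.630 rad (36.1°).
Interpolate at f = 1/2 with slerp weights a = sin((1−f)δ)/sin δ ≈ 0.526, b = sin(fδ)/sin δ ≈ 0.526.
p = a·p₁ + b·p₂ ≈ (0.228, -0.657, -0.718); φ = arcsin(p_z) ≈ -45.92°, λ = atan2(p_y, p_x) ≈ -70.89°.

≈ lat -46°, lon -71°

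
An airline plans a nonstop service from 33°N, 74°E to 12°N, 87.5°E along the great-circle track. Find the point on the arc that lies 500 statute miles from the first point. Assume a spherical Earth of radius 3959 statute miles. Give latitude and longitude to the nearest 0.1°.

Write both endpoints as unit vectors p₁, p₂ with components (cos φ cos λ, cos φ sin λ, sin φ).
The central angle between the endpoints is δ = arccos(p₁·p₂) ≈ 0.425 rad (24.4°). The total great-circle distance is δ·R ≈ 0.425 × 3959 ≈ 1684 mi, so the target fraction is f = 500/1684 ≈ 0.297.
Interpolate at f ≈ 0.297 with slerp weights a = sin((1−f)δ)/sin δ ≈ 0.714, b = sin(fδ)/sin δ ≈ 0.305.
p = a·p₁ + b·p₂ ≈ (0.178, 0.874, 0.452); φ = arcsin(p_z) ≈ 26.89°, λ = atan2(p_y, p_x) ≈ 78.48°.

≈ 26.9°N, 78.5°E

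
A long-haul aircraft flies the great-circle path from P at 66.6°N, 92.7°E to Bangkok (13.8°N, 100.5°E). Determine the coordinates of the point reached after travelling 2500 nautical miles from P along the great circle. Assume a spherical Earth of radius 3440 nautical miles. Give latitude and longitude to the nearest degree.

Write both endpoints as unit vectors p₁, p₂ with components (cos φ cos λ, cos φ sin λ, sin φ).
The central angle between the endpoints is δ = arccos(p₁·p₂) ≈ 0.926 rad (53.1°). The total great-circle distance is δ·R ≈ 0.926 × 3440 ≈ 3185 nmi, so the target fraction is f = 2500/3185 ≈ 0.785.
Interpolate at f ≈ 0.785 with slerp weights a = sin((1−f)δ)/sin δ ≈ 0.248, b = sin(fδ)/sin δ ≈ 0.831.
p = a·p₁ + b·p₂ ≈ (-0.152, 0.892, 0.426); φ = arcsin(p_z) ≈ 25.19°, λ = atan2(p_y, p_x) ≈ 99.65°.

≈ 25°N, 100°E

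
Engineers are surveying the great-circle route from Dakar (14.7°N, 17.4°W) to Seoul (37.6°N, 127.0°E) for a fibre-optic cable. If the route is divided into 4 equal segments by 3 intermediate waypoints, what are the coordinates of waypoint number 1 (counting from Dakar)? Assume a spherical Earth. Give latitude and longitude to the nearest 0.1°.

The haversine formula gives a central angle δ ≈ 2.058 rad (117.9°) between the endpoints.
Interpolate at f = 1/4 with slerp weights a = sin((1−f)δ)/sin δ ≈ 1.131, b = sin(fδ)/sin δ ≈ 0.557.
p = a·p₁ + b·p₂ ≈ (0.779, 0.025, 0.627); φ = arcsin(p_z) ≈ 38.82°, λ = atan2(p_y, p_x) ≈ 1.85°.

≈ 38.8°N, 1.9°E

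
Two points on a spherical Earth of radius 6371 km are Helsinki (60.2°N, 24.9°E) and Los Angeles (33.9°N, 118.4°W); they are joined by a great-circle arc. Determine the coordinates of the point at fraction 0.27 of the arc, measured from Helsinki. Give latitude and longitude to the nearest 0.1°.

≈ 74.9°N, 21.1°W

Write both endpoints as unit vectors p₁, p₂ with components (cos φ cos λ, cos φ sin λ, sin φ).
The central angle between the endpoints is δ = arccos(p₁·p₂) ≈ 1.417 rad (81.2°).
Interpolate at f = 0.27 with slerp weights a = sin((1−f)δ)/sin δ ≈ 0.870, b = sin(fδ)/sin δ ≈ 0.378.
p = a·p₁ + b·p₂ ≈ (0.243, -0.094, 0.965); φ = arcsin(p_z) ≈ 74.90°, λ = atan2(p_y, p_x) ≈ -21.11°.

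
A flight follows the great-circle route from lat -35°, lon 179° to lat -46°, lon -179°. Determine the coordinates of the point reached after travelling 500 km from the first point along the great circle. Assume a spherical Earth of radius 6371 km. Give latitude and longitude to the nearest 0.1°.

Write both endpoints as unit vectors p₁, p₂ with components (cos φ cos λ, cos φ sin λ, sin φ).
The central angle between the endpoints is δ = arccos(p₁·p₂) ≈ 0.194 rad (11.1°). The total great-circle distance is δ·R ≈ 0.194 × 6371 ≈ 1235 km, so the target fraction is f = 500/1235 ≈ 0.405.
Interpolate at f ≈ 0.405 with slerp weights a = sin((1−f)δ)/sin δ ≈ 0.597, b = sin(fδ)/sin δ ≈ 0.407.
p = a·p₁ + b·p₂ ≈ (-0.772, 0.004, -0.636); φ = arcsin(p_z) ≈ -39.46°, λ = atan2(p_y, p_x) ≈ 179.73°.

≈ lat -39.5°, lon 179.7°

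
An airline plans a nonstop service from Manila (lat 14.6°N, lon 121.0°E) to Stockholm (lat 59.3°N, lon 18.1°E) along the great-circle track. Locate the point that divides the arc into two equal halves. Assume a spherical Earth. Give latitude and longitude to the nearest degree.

Convert each endpoint to a unit vector on the sphere (x = cos φ cos λ, y = cos φ sin λ, z = sin φ).
The central angle between the endpoints is δ = arccos(p₁·p₂) ≈ 1.464 rad (83.9°).
Interpolate at f = 1/2 with slerp weights a = sin((1−f)δ)/sin δ ≈ 0.672, b = sin(fδ)/sin δ ≈ 0.672.
p = a·p₁ + b·p₂ ≈ (-0.009, 0.664, 0.747); φ = arcsin(p_z) ≈ 48.37°, λ = atan2(p_y, p_x) ≈ 90.76°.

≈ lat 48°N, lon 91°E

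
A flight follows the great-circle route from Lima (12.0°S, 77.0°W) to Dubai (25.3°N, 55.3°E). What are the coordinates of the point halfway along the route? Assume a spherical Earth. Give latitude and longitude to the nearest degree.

≈ 16°N, 16°W

Convert each endpoint to a unit vector on the sphere (x = cos φ cos λ, y = cos φ sin λ, z = sin φ).
The central angle between the endpoints is δ = arccos(p₁·p₂) ≈ 2.324 rad (133.2°).
Interpolate at f = 1/2 with slerp weights a = sin((1−f)δ)/sin δ ≈ 1.258, b = sin(fδ)/sin δ ≈ 1.258.
p = a·p₁ + b·p₂ ≈ (0.924, -0.264, 0.276); φ = arcsin(p_z) ≈ 16.02°, λ = atan2(p_y, p_x) ≈ -15.94°.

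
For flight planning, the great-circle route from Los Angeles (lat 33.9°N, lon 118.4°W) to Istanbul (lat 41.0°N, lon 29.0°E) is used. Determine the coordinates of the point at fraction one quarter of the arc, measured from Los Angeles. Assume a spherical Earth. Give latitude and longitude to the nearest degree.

≈ lat 55°N, lon 101°W

From cos δ = sin φ₁ sin φ₂ + cos φ₁ cos φ₂ cos Δλ, the central angle is δ ≈ 1.733 rad (99.3°).
Interpolate at f = 1/4 with slerp weights a = sin((1−f)δ)/sin δ ≈ 0.976, b = sin(fδ)/sin δ ≈ 0.426.
p = a·p₁ + b·p₂ ≈ (-0.105, -0.557, 0.824); φ = arcsin(p_z) ≈ 55.46°, λ = atan2(p_y, p_x) ≈ -100.63°.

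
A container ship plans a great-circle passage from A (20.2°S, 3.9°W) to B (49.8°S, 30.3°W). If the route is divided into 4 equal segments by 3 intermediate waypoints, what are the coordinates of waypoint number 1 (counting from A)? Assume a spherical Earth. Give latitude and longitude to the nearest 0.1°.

≈ (28.1°S, 8.9°W)

From cos δ = sin φ₁ sin φ₂ + cos φ₁ cos φ₂ cos Δλ, the central angle is δ ≈ 0.633 rad (36.3°).
Interpolate at f = 1/4 with slerp weights a = sin((1−f)δ)/sin δ ≈ 0.773, b = sin(fδ)/sin δ ≈ 0.266.
p = a·p₁ + b·p₂ ≈ (0.872, -0.136, -0.470); φ = arcsin(p_z) ≈ -28.05°, λ = atan2(p_y, p_x) ≈ -8.87°.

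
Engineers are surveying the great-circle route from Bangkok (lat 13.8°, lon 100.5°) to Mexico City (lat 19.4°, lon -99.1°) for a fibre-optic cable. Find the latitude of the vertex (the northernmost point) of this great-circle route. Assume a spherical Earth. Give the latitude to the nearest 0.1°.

The great circle lies in the plane with unit normal n̂ = (p₁ × p₂)/|p₁ × p₂|.
Here n̂_z ≈ +0.495; the vertex latitude is φ_max = arccos|n̂_z| ≈ 60.4°.

≈ 60.4°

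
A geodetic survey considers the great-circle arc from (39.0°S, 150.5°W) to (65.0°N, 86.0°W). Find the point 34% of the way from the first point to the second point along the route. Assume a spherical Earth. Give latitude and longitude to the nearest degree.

≈ (2°S, 135°W)

Write both endpoints as unit vectors p₁, p₂ with components (cos φ cos λ, cos φ sin λ, sin φ).
The central angle between the endpoints is δ = arccos(p₁·p₂) ≈ 2.014 rad (115.4°).
Interpolate at f = 0.34 with slerp weights a = sin((1−f)δ)/sin δ ≈ 1.075, b = sin(fδ)/sin δ ≈ 0.700.
p = a·p₁ + b·p₂ ≈ (-0.706, -0.707, -0.042); φ = arcsin(p_z) ≈ -2.40°, λ = atan2(p_y, p_x) ≈ -134.99°.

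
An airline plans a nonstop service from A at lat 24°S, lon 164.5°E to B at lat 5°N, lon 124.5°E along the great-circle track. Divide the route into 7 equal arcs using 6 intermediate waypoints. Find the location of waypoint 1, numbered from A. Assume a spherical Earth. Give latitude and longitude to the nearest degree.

≈ lat 20°S, lon 158°E

The haversine formula gives a central angle δ ≈ 0.848 rad (48.6°) between the endpoints.
Interpolate at f = 1/7 with slerp weights a = sin((1−f)δ)/sin δ ≈ 0.886, b = sin(fδ)/sin δ ≈ 0.161.
p = a·p₁ + b·p₂ ≈ (-0.871, 0.349, -0.346); φ = arcsin(p_z) ≈ -20.26°, λ = atan2(p_y, p_x) ≈ 158.19°.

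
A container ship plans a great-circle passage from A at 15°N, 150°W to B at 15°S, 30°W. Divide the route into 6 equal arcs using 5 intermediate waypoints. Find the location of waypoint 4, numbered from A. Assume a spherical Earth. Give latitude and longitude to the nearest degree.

≈ 6°S, 70°W

Write both endpoints as unit vectors p₁, p₂ with components (cos φ cos λ, cos φ sin λ, sin φ).
The central angle between the endpoints is δ = arccos(p₁·p₂) ≈ 2.134 rad (122.2°).
Interpolate at f = 4/6 with slerp weights a = sin((1−f)δ)/sin δ ≈ 0.772, b = sin(fδ)/sin δ ≈ 1.169.
p = a·p₁ + b·p₂ ≈ (0.333, -0.937, -0.103); φ = arcsin(p_z) ≈ -5.91°, λ = atan2(p_y, p_x) ≈ -70.47°.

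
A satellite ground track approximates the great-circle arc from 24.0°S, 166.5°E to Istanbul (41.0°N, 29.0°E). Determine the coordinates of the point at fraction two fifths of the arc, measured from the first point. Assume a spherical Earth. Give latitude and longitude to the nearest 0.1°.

Write both endpoints as unit vectors p₁, p₂ with components (cos φ cos λ, cos φ sin λ, sin φ).
The central angle between the endpoints is δ = arccos(p₁·p₂) ≈ 2.458 rad (140.8°).
Interpolate at f = 2/5 with slerp weights a = sin((1−f)δ)/sin δ ≈ 1.576, b = sin(fδ)/sin δ ≈ 1.317.
p = a·p₁ + b·p₂ ≈ (-0.530, 0.818, 0.223); φ = arcsin(p_z) ≈ 12.91°, λ = atan2(p_y, p_x) ≈ 122.94°.

≈ 12.9°N, 122.9°E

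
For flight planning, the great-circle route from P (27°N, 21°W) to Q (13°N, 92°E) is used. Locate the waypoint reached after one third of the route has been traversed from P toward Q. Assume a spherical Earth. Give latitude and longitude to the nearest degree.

≈ (35°N, 19°E)

Convert each endpoint to a unit vector on the sphere (x = cos φ cos λ, y = cos φ sin λ, z = sin φ).
The central angle between the endpoints is δ = arccos(p₁·p₂) ≈ 1.810 rad (103.7°).
Interpolate at f = 1/3 with slerp weights a = sin((1−f)δ)/sin δ ≈ 0.962, b = sin(fδ)/sin δ ≈ 0.584.
p = a·p₁ + b·p₂ ≈ (0.780, 0.262, 0.568); φ = arcsin(p_z) ≈ 34.62°, λ = atan2(p_y, p_x) ≈ 18.54°.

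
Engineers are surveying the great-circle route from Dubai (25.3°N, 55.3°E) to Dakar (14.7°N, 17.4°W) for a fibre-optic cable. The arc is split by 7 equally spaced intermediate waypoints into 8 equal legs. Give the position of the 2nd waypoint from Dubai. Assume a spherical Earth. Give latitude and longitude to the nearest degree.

The haversine formula gives a central angle δ ≈ 1.193 rad (68.4°) between the endpoints.
Interpolate at f = 2/8 with slerp weights a = sin((1−f)δ)/sin δ ≈ 0.839, b = sin(fδ)/sin δ ≈ 0.316.
p = a·p₁ + b·p₂ ≈ (0.724, 0.532, 0.439); φ = arcsin(p_z) ≈ 26.04°, λ = atan2(p_y, p_x) ≈ 36.34°.

≈ 26°N, 36°E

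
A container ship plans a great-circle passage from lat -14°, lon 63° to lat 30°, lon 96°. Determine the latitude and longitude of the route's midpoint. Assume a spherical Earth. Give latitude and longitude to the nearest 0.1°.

≈ lat 8.3°, lon 78.5°

Write both endpoints as unit vectors p₁, p₂ with components (cos φ cos λ, cos φ sin λ, sin φ).
The central angle between the endpoints is δ = arccos(p₁·p₂) ≈ 0.947 rad (54.3°).
Interpolate at f = 1/2 with slerp weights a = sin((1−f)δ)/sin δ ≈ 0.562, b = sin(fδ)/sin δ ≈ 0.562.
p = a·p₁ + b·p₂ ≈ (0.197, 0.970, 0.145); φ = arcsin(p_z) ≈ 8.34°, λ = atan2(p_y, p_x) ≈ 78.54°.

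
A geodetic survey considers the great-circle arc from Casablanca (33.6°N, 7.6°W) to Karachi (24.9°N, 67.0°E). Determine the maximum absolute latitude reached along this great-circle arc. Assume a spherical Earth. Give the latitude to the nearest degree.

The great circle lies in the plane with unit normal n̂ = (p₁ × p₂)/|p₁ × p₂|.
Here n̂_z ≈ +0.808; the vertex latitude is φ_max = arccos|n̂_z| ≈ 36.1°.
Check via Clairaut: cos φ_max = |cos φ₁| · sin C = cos(33.6°)·sin(76.0°) ≈ 0.808, again giving ≈ 36.1°.

≈ 36°N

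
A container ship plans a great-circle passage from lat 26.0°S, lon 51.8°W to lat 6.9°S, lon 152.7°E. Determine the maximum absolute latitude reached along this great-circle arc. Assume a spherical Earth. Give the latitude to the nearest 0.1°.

≈ 55.3°S

The great circle lies in the plane with unit normal n̂ = (p₁ × p₂)/|p₁ × p₂|.
Here n̂_z ≈ -0.569; the vertex latitude is φ_max = arccos|n̂_z| ≈ 55.3°.
Check via Clairaut: cos φ_max = |cos φ₁| · sin C = cos(26.0°)·sin(140.8°) ≈ 0.569, again giving ≈ 55.3°.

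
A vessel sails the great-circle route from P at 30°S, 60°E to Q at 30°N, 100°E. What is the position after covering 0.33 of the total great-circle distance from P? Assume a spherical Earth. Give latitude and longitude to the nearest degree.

From cos δ = sin φ₁ sin φ₂ + cos φ₁ cos φ₂ cos Δλ, the central angle is δ ≈ 1.240 rad (71.1°).
Interpolate at f = 0.33 with slerp weights a = sin((1−f)δ)/sin δ ≈ 0.781, b = sin(fδ)/sin δ ≈ 0.421.
p = a·p₁ + b·p₂ ≈ (0.275, 0.944, -0.180); φ = arcsin(p_z) ≈ -10.37°, λ = atan2(p_y, p_x) ≈ 73.77°.

≈ 10°S, 74°E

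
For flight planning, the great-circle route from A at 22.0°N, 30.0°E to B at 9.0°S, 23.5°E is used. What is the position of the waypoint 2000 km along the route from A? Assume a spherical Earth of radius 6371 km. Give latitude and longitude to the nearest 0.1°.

Write both endpoints as unit vectors p₁, p₂ with components (cos φ cos λ, cos φ sin λ, sin φ).
The central angle between the endpoints is δ = arccos(p₁·p₂) ≈ 0.552 rad (31.6°). The total great-circle distance is δ·R ≈ 0.552 × 6371 ≈ 3519 km, so the target fraction is f = 2000/3519 ≈ 0.568.
Interpolate at f ≈ 0.568 with slerp weights a = sin((1−f)δ)/sin δ ≈ 0.450, b = sin(fδ)/sin δ ≈ 0.588.
p = a·p₁ + b·p₂ ≈ (0.895, 0.440, 0.077); φ = arcsin(p_z) ≈ 4.39°, λ = atan2(p_y, p_x) ≈ 26.22°.

≈ 4.4°N, 26.2°E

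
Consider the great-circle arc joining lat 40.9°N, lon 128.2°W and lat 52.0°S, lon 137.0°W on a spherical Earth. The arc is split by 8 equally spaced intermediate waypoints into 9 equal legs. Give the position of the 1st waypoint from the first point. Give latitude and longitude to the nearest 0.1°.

Convert each endpoint to a unit vector on the sphere (x = cos φ cos λ, y = cos φ sin λ, z = sin φ).
The central angle between the endpoints is δ = arccos(p₁·p₂) ≈ 1.627 rad (93.2°).
Interpolate at f = 1/9 with slerp weights a = sin((1−f)δ)/sin δ ≈ 0.994, b = sin(fδ)/sin δ ≈ 0.180.
p = a·p₁ + b·p₂ ≈ (-0.546, -0.666, 0.509); φ = arcsin(p_z) ≈ 30.58°, λ = atan2(p_y, p_x) ≈ -129.33°.

≈ lat 30.6°N, lon 129.3°W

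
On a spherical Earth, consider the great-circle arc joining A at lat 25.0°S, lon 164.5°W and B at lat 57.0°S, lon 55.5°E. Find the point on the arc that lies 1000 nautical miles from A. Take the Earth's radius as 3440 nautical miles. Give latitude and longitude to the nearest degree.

≈ lat 40°S, lon 172°W

Convert each endpoint to a unit vector on the sphere (x = cos φ cos λ, y = cos φ sin λ, z = sin φ).
The central angle between the endpoints is δ = arccos(p₁·p₂) ≈ 1.594 rad (91.4°). The total great-circle distance is δ·R ≈ 1.594 × 3440 ≈ 5485 nmi, so the target fraction is f = 1000/5485 ≈ 0.182.
Interpolate at f ≈ 0.182 with slerp weights a = sin((1−f)δ)/sin δ ≈ 0.965, b = sin(fδ)/sin δ ≈ 0.287.
p = a·p₁ + b·p₂ ≈ (-0.754, -0.105, -0.648); φ = arcsin(p_z) ≈ -40.41°, λ = atan2(p_y, p_x) ≈ -172.07°.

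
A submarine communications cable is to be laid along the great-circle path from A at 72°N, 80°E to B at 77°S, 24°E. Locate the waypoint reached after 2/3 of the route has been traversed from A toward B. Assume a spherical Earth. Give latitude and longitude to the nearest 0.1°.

≈ 28.0°S, 53.3°E

Convert each endpoint to a unit vector on the sphere (x = cos φ cos λ, y = cos φ sin λ, z = sin φ).
The central angle between the endpoints is δ = arccos(p₁·p₂) ≈ 2.663 rad (152.6°).
Interpolate at f = 2/3 with slerp weights a = sin((1−f)δ)/sin δ ≈ 1.685, b = sin(fδ)/sin δ ≈ 2.128.
p = a·p₁ + b·p₂ ≈ (0.528, 0.708, -0.470); φ = arcsin(p_z) ≈ -28.03°, λ = atan2(p_y, p_x) ≈ 53.29°.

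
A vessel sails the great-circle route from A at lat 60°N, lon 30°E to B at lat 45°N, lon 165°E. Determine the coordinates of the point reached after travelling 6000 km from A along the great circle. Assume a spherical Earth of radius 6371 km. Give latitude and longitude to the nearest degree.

Convert each endpoint to a unit vector on the sphere (x = cos φ cos λ, y = cos φ sin λ, z = sin φ).
The central angle between the endpoints is δ = arccos(p₁·p₂) ≈ 1.200 rad (68.8°). The total great-circle distance is δ·R ≈ 1.200 × 6371 ≈ 7645 km, so the target fraction is f = 6000/7645 ≈ 0.785.
Interpolate at f ≈ 0.785 with slerp weights a = sin((1−f)δ)/sin δ ≈ 0.274, b = sin(fδ)/sin δ ≈ 0.868.
p = a·p₁ + b·p₂ ≈ (-0.474, 0.227, 0.851); φ = arcsin(p_z) ≈ 58.29°, λ = atan2(p_y, p_x) ≈ 154.38°.

≈ lat 58°N, lon 154°E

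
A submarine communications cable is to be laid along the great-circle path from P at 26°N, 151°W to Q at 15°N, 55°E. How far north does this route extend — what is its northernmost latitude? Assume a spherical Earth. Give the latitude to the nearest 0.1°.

≈ 59.3°N

The great circle lies in the plane with unit normal n̂ = (p₁ × p₂)/|p₁ × p₂|.
Here n̂_z ≈ -0.511; the vertex latitude is φ_max = arccos|n̂_z| ≈ 59.3°.
Check via Clairaut: cos φ_max = |cos φ₁| · sin C = cos(26.0°)·sin(34.6°) ≈ 0.511, again giving ≈ 59.3°.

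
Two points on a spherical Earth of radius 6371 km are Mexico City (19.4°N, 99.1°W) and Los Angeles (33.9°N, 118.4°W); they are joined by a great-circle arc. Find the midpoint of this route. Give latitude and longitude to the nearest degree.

≈ 27°N, 108°W

Convert each endpoint to a unit vector on the sphere (x = cos φ cos λ, y = cos φ sin λ, z = sin φ).
The central angle between the endpoints is δ = arccos(p₁·p₂) ≈ 0.392 rad (22.5°).
Interpolate at f = 1/2 with slerp weights a = sin((1−f)δ)/sin δ ≈ 0.510, b = sin(fδ)/sin δ ≈ 0.510.
p = a·p₁ + b·p₂ ≈ (-0.277, -0.847, 0.454); φ = arcsin(p_z) ≈ 26.98°, λ = atan2(p_y, p_x) ≈ -108.13°.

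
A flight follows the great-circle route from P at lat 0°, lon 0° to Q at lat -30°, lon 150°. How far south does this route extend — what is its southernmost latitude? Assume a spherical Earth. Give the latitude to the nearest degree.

The great circle lies in the plane with unit normal n̂ = (p₁ × p₂)/|p₁ × p₂|.
Here n̂_z ≈ +0.655; the vertex latitude is φ_max = arccos|n̂_z| ≈ 49.1°.
Check via Clairaut: cos φ_max = |cos φ₁| · sin C = cos(0.0°)·sin(139.1°) ≈ 0.655, again giving ≈ 49.1°.

≈ -49°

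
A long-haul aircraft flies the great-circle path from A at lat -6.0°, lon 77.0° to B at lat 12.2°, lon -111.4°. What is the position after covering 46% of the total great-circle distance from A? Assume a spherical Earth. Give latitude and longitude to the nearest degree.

≈ lat 35°, lon 148°

The haversine formula gives a central angle δ ≈ 2.961 rad (169.6°) between the endpoints.
Interpolate at f = 0.46 with slerp weights a = sin((1−f)δ)/sin δ ≈ 5.563, b = sin(fδ)/sin δ ≈ 5.444.
p = a·p₁ + b·p₂ ≈ (-0.697, 0.436, 0.569); φ = arcsin(p_z) ≈ 34.68°, λ = atan2(p_y, p_x) ≈ 147.96°.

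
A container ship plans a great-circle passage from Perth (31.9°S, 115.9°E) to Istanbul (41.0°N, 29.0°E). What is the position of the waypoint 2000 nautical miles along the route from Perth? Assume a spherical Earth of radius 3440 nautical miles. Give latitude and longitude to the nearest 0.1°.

≈ 9.1°S, 89.7°E

Convert each endpoint to a unit vector on the sphere (x = cos φ cos λ, y = cos φ sin λ, z = sin φ).
The central angle between the endpoints is δ = arccos(p₁·p₂) ≈ 1.888 rad (108.2°). The total great-circle distance is δ·R ≈ 1.888 × 3440 ≈ 6495 nmi, so the target fraction is f = 2000/6495 ≈ 0.308.
Interpolate at f ≈ 0.308 with slerp weights a = sin((1−f)δ)/sin δ ≈ 1.016, b = sin(fδ)/sin δ ≈ 0.578.
p = a·p₁ + b·p₂ ≈ (0.005, 0.987, -0.158); φ = arcsin(p_z) ≈ -9.07°, λ = atan2(p_y, p_x) ≈ 89.72°.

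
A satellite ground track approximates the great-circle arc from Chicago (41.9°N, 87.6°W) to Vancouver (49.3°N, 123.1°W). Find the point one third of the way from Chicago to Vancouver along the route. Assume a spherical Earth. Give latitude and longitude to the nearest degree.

≈ 46°N, 98°W

From cos δ = sin φ₁ sin φ₂ + cos φ₁ cos φ₂ cos Δλ, the central angle is δ ≈ 0.448 rad (25.7°).
Interpolate at f = 1/3 with slerp weights a = sin((1−f)δ)/sin δ ≈ 0.679, b = sin(fδ)/sin δ ≈ 0.343.
p = a·p₁ + b·p₂ ≈ (-0.101, -0.693, 0.714); φ = arcsin(p_z) ≈ 45.56°, λ = atan2(p_y, p_x) ≈ -98.31°.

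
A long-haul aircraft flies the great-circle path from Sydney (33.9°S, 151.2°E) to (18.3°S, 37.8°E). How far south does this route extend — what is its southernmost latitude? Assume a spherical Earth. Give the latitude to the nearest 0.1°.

The great circle lies in the plane with unit normal n̂ = (p₁ × p₂)/|p₁ × p₂|.
Here n̂_z ≈ -0.730; the vertex latitude is φ_max = arccos|n̂_z| ≈ 43.1°.
Check via Clairaut: cos φ_max = |cos φ₁| · sin C = cos(33.9°)·sin(118.4°) ≈ 0.730, again giving ≈ 43.1°.

≈ 43.1°S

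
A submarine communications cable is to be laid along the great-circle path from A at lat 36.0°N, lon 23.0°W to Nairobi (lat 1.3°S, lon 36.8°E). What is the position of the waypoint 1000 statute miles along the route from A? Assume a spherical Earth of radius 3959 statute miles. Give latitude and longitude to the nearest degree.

Write both endpoints as unit vectors p₁, p₂ with components (cos φ cos λ, cos φ sin λ, sin φ).
The central angle between the endpoints is δ = arccos(p₁·p₂) ≈ 1.166 rad (66.8°). The total great-circle distance is δ·R ≈ 1.166 × 3959 ≈ 4618 mi, so the target fraction is f = 1000/4618 ≈ 0.217.
Interpolate at f ≈ 0.217 with slerp weights a = sin((1−f)δ)/sin δ ≈ 0.861, b = sin(fδ)/sin δ ≈ 0.272.
p = a·p₁ + b·p₂ ≈ (0.859, -0.109, 0.500); φ = arcsin(p_z) ≈ 30.01°, λ = atan2(p_y, p_x) ≈ -7.26°.

≈ lat 30°N, lon 7°W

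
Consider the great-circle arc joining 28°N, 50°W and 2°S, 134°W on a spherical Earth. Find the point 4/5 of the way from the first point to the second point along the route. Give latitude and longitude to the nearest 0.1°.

≈ 6.1°N, 118.9°W

Write both endpoints as unit vectors p₁, p₂ with components (cos φ cos λ, cos φ sin λ, sin φ).
The central angle between the endpoints is δ = arccos(p₁·p₂) ≈ 1.495 rad (85.6°).
Interpolate at f = 4/5 with slerp weights a = sin((1−f)δ)/sin δ ≈ 0.295, b = sin(fδ)/sin δ ≈ 0.933.
p = a·p₁ + b·p₂ ≈ (-0.480, -0.871, 0.106); φ = arcsin(p_z) ≈ 6.09°, λ = atan2(p_y, p_x) ≈ -118.88°.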